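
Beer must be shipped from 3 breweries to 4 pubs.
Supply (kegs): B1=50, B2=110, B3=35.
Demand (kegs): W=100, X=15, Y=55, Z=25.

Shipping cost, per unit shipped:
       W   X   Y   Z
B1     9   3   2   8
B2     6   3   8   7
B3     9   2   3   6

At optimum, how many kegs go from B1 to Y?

50

Solving gives:
  B1->Y: 50 × 2 = 100
  B2->W: 100 × 6 = 600
  B2->Z: 10 × 7 = 70
  B3->X: 15 × 2 = 30
  B3->Y: 5 × 3 = 15
  B3->Z: 15 × 6 = 90
Total cost = 905.
So B1→Y carries 50 kegs.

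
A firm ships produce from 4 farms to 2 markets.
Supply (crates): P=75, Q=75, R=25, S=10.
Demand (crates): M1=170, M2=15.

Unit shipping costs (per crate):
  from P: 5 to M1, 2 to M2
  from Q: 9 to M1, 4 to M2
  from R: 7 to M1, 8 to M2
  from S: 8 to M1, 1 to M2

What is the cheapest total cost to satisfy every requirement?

Optimal allocation:
  P->M1: 75 crates
  Q->M1: 70 crates
  Q->M2: 5 crates
  R->M1: 25 crates
  S->M2: 10 crates
Total cost = 1210.
(Supply check: P ships 75; Q ships 75; R ships 25; S ships 10.)

1210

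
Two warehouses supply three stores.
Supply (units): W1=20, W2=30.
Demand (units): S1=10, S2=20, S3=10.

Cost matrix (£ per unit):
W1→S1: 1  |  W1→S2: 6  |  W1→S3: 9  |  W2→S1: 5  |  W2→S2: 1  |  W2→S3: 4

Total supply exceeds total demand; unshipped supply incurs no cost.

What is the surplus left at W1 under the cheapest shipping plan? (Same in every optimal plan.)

10

Minimum-cost shipments:
  W1->S1: 10 × £1 = £10
  W2->S2: 20 × £1 = £20
  W2->S3: 10 × £4 = £40
Total cost = £70.
W1 ships 10 of its 20, leaving 10.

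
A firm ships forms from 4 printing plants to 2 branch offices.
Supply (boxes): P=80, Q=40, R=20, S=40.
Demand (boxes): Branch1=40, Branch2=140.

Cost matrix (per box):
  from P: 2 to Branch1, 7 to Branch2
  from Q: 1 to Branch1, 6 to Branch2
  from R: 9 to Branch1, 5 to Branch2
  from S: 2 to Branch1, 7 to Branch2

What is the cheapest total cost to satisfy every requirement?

980

A cheapest plan:
  P->Branch1: 40 × 2 = 80
  P->Branch2: 40 × 7 = 280
  Q->Branch2: 40 × 6 = 240
  R->Branch2: 20 × 5 = 100
  S->Branch2: 40 × 7 = 280
Total = 80 + 280 + 240 + 100 + 280 = 980.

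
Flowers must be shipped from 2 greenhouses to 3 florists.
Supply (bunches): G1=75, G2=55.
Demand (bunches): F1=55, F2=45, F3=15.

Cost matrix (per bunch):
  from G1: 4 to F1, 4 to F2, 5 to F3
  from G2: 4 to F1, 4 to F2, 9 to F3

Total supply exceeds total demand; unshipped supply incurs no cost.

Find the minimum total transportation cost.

475

An optimal shipping plan:
  G1->F1: 55 × 4 = 220
  G1->F2: 5 × 4 = 20
  G1->F3: 15 × 5 = 75
  G2->F2: 40 × 4 = 160
Total = 220 + 20 + 75 + 160 = 475.
(Supply check: G1 ships 75; G2 ships 40.)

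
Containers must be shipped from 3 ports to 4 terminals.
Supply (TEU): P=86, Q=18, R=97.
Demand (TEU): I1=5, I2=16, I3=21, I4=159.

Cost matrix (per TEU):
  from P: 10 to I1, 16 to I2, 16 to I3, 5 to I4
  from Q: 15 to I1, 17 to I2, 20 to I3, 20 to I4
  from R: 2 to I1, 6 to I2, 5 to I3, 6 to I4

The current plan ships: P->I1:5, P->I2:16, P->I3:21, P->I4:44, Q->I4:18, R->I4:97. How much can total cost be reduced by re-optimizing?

523

Current plan cost = 5·10 + 16·16 + 21·16 + 44·5 + 18·20 + 97·6 = 1804.
Optimal plan:
  P→I4: 86 × 5 = 430
  Q→I1: 2 × 15 = 30
  Q→I2: 16 × 17 = 272
  R→I1: 3 × 2 = 6
  R→I3: 21 × 5 = 105
  R→I4: 73 × 6 = 438
Optimal cost = 1281.
Saving = 1804 − 1281 = 523.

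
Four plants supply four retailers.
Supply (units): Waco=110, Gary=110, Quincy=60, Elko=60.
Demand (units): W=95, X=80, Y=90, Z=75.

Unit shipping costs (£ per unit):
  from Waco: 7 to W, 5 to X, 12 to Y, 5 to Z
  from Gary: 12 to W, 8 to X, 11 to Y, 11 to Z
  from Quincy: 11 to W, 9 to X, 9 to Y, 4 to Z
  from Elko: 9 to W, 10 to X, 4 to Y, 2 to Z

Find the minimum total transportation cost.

Optimal allocation:
  Waco→W: 95 × £7 = £665
  Waco→Z: 15 × £5 = £75
  Gary→X: 80 × £8 = £640
  Gary→Y: 30 × £11 = £330
  Quincy→Z: 60 × £4 = £240
  Elko→Y: 60 × £4 = £240
Total = 665 + 75 + 640 + 330 + 240 + 240 = £2190.
(Supply check: Waco ships 110; Gary ships 110; Quincy ships 60; Elko ships 60.)

2190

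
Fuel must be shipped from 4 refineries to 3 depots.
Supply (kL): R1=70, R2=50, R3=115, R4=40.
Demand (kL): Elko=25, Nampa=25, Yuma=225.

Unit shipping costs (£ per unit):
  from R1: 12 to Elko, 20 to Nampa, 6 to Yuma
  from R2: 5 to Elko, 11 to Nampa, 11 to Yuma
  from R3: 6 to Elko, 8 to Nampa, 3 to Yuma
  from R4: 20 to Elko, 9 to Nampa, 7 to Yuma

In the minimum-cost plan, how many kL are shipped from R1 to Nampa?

0

Optimal shipments:
  R1→Yuma: 70 × £6 = £420
  R2→Elko: 25 × £5 = £125
  R2→Nampa: 25 × £11 = £275
  R3→Yuma: 115 × £3 = £345
  R4→Yuma: 40 × £7 = £280
Total cost = £1445.
The route R1→Nampa is not used.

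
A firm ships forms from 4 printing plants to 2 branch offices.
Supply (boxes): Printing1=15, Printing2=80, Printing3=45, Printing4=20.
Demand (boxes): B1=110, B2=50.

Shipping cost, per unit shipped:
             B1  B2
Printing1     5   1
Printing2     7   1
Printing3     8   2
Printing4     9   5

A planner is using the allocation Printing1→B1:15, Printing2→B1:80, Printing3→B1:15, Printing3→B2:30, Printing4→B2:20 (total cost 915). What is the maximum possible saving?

40

Current plan cost = 15·5 + 80·7 + 15·8 + 30·2 + 20·5 = 915.
Optimal plan:
  Printing1–B1: 15 × 5 = 75
  Printing2–B1: 30 × 7 = 210
  Printing2–B2: 50 × 1 = 50
  Printing3–B1: 45 × 8 = 360
  Printing4–B1: 20 × 9 = 180
Optimal cost = 875.
Saving = 915 − 875 = 40.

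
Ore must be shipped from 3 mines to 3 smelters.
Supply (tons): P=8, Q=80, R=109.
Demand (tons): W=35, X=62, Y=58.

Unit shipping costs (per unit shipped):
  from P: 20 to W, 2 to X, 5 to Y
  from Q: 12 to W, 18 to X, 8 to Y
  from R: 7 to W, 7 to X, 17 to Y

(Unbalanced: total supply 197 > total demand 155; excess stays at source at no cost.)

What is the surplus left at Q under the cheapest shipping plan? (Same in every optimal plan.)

22

Minimum-cost shipments:
  P–X: 8 × 2 = 16
  Q–Y: 58 × 8 = 464
  R–W: 35 × 7 = 245
  R–X: 54 × 7 = 378
Total cost = 1103.
Q ships 58 of its 80, leaving 22.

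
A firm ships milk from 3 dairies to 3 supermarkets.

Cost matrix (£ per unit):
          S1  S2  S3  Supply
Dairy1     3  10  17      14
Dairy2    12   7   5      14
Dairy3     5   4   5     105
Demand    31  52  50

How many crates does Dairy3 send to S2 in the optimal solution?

The minimum-cost plan:
  Dairy1 to S1: 14 × £3 = £42
  Dairy2 to S3: 14 × £5 = £70
  Dairy3 to S1: 17 × £5 = £85
  Dairy3 to S2: 52 × £4 = £208
  Dairy3 to S3: 36 × £5 = £180
Total cost = £585.
So Dairy3→S2 carries 52 crates.

52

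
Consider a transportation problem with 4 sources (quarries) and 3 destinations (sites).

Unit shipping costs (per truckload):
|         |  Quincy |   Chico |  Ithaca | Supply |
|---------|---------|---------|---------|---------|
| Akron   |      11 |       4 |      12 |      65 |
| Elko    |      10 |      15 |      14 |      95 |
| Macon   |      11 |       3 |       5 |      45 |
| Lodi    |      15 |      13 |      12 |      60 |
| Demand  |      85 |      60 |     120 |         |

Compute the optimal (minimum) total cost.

One minimum-cost allocation:
  Akron->Chico: 60 × 4 = 240
  Akron->Ithaca: 5 × 12 = 60
  Elko->Quincy: 85 × 10 = 850
  Elko->Ithaca: 10 × 14 = 140
  Macon->Ithaca: 45 × 5 = 225
  Lodi->Ithaca: 60 × 12 = 720
Total = 240 + 60 + 850 + 140 + 225 + 720 = 2235.

2235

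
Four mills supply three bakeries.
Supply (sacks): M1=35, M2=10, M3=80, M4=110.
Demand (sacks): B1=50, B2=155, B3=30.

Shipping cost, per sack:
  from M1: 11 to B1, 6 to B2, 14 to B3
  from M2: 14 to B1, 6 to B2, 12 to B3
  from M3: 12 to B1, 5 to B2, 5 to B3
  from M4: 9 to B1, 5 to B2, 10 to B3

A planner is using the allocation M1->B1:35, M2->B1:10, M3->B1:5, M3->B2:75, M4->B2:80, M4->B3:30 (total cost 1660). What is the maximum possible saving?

Current plan cost = 35·11 + 10·14 + 5·12 + 75·5 + 80·5 + 30·10 = 1660.
Optimal plan:
  M1->B2: 35 × 6 = 210
  M2->B2: 10 × 6 = 60
  M3->B2: 50 × 5 = 250
  M3->B3: 30 × 5 = 150
  M4->B1: 50 × 9 = 450
  M4->B2: 60 × 5 = 300
Optimal cost = 1420.
Saving = 1660 − 1420 = 240.

240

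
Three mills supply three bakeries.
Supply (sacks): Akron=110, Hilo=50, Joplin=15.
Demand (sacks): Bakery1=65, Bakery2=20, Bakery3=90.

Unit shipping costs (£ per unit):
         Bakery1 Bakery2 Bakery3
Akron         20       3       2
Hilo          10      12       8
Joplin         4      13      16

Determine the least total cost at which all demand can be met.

800

An optimal shipping plan:
  Akron->Bakery2: 20 × £3 = £60
  Akron->Bakery3: 90 × £2 = £180
  Hilo->Bakery1: 50 × £10 = £500
  Joplin->Bakery1: 15 × £4 = £60
Total = 60 + 180 + 500 + 60 = £800.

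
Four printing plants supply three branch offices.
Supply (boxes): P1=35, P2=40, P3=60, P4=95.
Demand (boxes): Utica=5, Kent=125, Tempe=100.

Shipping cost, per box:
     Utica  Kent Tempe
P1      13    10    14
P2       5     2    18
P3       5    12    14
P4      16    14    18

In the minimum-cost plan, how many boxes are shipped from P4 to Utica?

0

Optimal shipments:
  P1→Kent: 35 × 10 = 350
  P2→Kent: 40 × 2 = 80
  P3→Utica: 5 × 5 = 25
  P3→Tempe: 55 × 14 = 770
  P4→Kent: 50 × 14 = 700
  P4→Tempe: 45 × 18 = 810
Total cost = 2735.
The route P4→Utica is not used.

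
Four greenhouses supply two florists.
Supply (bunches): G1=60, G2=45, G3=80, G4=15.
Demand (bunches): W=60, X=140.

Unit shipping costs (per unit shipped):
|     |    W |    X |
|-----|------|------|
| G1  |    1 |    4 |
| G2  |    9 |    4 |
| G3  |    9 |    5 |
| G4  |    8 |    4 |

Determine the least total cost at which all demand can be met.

700

One minimum-cost allocation:
  G1→W: 60 × 1 = 60
  G2→X: 45 × 4 = 180
  G3→X: 80 × 5 = 400
  G4→X: 15 × 4 = 60
Total = 60 + 180 + 400 + 60 = 700.
(Supply check: G1 ships 60; G2 ships 45; G3 ships 80; G4 ships 15.)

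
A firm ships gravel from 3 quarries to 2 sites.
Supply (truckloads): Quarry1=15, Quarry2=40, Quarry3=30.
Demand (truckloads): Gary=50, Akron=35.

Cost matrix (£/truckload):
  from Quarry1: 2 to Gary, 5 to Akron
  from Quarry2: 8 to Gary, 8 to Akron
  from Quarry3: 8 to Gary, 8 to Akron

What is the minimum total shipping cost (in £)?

590

Optimal allocation:
  Quarry1 to Gary: 15 × £2 = £30
  Quarry2 to Gary: 35 × £8 = £280
  Quarry2 to Akron: 5 × £8 = £40
  Quarry3 to Akron: 30 × £8 = £240
Total = 30 + 280 + 40 + 240 = £590.
(Supply check: Quarry1 ships 15; Quarry2 ships 40; Quarry3 ships 30.)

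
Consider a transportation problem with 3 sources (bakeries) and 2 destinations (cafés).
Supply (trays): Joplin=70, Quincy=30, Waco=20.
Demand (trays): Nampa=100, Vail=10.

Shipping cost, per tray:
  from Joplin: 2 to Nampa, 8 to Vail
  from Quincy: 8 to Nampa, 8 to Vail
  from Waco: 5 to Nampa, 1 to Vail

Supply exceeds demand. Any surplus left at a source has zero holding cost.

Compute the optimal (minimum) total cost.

360

Optimal allocation:
  Joplin to Nampa: 70 × 2 = 140
  Quincy to Nampa: 20 × 8 = 160
  Waco to Nampa: 10 × 5 = 50
  Waco to Vail: 10 × 1 = 10
Total = 140 + 160 + 50 + 10 = 360.
(Supply check: Joplin ships 70; Quincy ships 20; Waco ships 20.)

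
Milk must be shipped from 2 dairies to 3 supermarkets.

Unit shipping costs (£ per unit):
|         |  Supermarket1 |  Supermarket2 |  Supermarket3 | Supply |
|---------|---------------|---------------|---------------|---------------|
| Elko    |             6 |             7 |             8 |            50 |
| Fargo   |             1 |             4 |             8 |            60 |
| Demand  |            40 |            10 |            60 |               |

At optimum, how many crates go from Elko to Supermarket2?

Optimal shipments:
  Elko–Supermarket3: 50 × £8 = £400
  Fargo–Supermarket1: 40 × £1 = £40
  Fargo–Supermarket2: 10 × £4 = £40
  Fargo–Supermarket3: 10 × £8 = £80
Total cost = £560.
The route Elko→Supermarket2 is not used.

0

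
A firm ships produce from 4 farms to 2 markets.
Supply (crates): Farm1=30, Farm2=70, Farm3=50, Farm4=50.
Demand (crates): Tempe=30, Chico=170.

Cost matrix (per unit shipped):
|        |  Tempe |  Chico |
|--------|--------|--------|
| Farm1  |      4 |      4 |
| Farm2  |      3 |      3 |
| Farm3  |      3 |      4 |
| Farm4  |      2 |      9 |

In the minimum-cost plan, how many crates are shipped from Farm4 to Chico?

20

Solving gives:
  Farm1 to Chico: 30 × 4 = 120
  Farm2 to Chico: 70 × 3 = 210
  Farm3 to Chico: 50 × 4 = 200
  Farm4 to Tempe: 30 × 2 = 60
  Farm4 to Chico: 20 × 9 = 180
Total cost = 770.
So Farm4→Chico carries 20 crates.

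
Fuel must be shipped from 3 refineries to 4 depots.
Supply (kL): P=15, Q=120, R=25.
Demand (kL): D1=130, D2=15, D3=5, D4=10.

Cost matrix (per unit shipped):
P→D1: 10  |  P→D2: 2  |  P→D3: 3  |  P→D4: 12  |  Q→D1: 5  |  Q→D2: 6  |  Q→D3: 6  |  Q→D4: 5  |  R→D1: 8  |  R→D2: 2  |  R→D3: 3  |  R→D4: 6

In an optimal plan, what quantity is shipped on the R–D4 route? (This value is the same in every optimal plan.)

10

Optimal shipments:
  P->D2: 15 kL
  Q->D1: 120 kL
  R->D1: 10 kL
  R->D3: 5 kL
  R->D4: 10 kL
Total cost = 785.
So R→D4 carries 10 kL.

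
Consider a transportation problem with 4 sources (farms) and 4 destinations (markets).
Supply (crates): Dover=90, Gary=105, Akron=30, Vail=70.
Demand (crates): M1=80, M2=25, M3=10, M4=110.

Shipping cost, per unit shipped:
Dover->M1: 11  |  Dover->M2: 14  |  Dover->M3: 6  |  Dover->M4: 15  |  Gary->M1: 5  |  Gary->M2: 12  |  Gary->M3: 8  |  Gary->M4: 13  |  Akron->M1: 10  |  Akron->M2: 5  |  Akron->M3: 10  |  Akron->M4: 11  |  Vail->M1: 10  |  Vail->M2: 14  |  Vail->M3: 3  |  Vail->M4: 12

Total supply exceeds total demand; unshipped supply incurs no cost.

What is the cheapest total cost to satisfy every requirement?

1955

An optimal shipping plan:
  Dover->M4: 20 × 15 = 300
  Gary->M1: 80 × 5 = 400
  Gary->M4: 25 × 13 = 325
  Akron->M2: 25 × 5 = 125
  Akron->M4: 5 × 11 = 55
  Vail->M3: 10 × 3 = 30
  Vail->M4: 60 × 12 = 720
Total = 300 + 400 + 325 + 125 + 55 + 30 + 720 = 1955.
(Supply check: Dover ships 20; Gary ships 105; Akron ships 30; Vail ships 70.)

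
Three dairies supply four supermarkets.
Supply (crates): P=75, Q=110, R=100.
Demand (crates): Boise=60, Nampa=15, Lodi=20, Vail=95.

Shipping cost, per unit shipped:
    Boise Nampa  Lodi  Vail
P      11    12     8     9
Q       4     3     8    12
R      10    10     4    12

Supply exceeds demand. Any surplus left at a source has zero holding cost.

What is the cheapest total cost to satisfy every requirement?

An optimal shipping plan:
  P to Vail: 75 crates
  Q to Boise: 60 crates
  Q to Nampa: 15 crates
  R to Lodi: 20 crates
  R to Vail: 20 crates
Total cost = 1280.

1280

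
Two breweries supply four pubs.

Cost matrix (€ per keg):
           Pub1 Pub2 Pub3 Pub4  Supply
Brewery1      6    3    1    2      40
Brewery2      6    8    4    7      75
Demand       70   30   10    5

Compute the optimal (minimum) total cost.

545

Optimal allocation:
  Brewery1→Pub2: 30 × €3 = €90
  Brewery1→Pub3: 5 × €1 = €5
  Brewery1→Pub4: 5 × €2 = €10
  Brewery2→Pub1: 70 × €6 = €420
  Brewery2→Pub3: 5 × €4 = €20
Total = 90 + 5 + 10 + 420 + 20 = €545.
(Supply check: Brewery1 ships 40; Brewery2 ships 75.)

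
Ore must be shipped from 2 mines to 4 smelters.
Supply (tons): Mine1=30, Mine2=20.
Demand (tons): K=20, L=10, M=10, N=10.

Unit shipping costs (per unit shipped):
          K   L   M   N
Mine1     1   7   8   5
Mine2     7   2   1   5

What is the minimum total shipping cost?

100

Optimal allocation:
  Mine1->K: 20 × 1 = 20
  Mine1->N: 10 × 5 = 50
  Mine2->L: 10 × 2 = 20
  Mine2->M: 10 × 1 = 10
Total = 20 + 50 + 20 + 10 = 100.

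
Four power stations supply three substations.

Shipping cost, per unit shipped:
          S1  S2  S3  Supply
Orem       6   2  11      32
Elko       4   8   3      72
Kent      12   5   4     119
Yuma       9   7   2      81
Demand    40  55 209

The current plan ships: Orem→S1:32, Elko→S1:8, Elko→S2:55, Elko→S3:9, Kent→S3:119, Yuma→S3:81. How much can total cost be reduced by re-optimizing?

Current plan cost = 32·6 + 8·4 + 55·8 + 9·3 + 119·4 + 81·2 = 1329.
Optimal plan:
  Orem->S2: 32 × 2 = 64
  Elko->S1: 40 × 4 = 160
  Elko->S3: 32 × 3 = 96
  Kent->S2: 23 × 5 = 115
  Kent->S3: 96 × 4 = 384
  Yuma->S3: 81 × 2 = 162
Optimal cost = 981.
Saving = 1329 − 981 = 348.

348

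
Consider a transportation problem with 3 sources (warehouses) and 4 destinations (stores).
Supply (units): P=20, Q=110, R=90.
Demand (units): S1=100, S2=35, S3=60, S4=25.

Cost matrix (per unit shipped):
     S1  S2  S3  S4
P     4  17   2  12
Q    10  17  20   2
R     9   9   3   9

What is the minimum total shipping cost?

1450

One minimum-cost allocation:
  P to S1: 15 × 4 = 60
  P to S3: 5 × 2 = 10
  Q to S1: 85 × 10 = 850
  Q to S4: 25 × 2 = 50
  R to S2: 35 × 9 = 315
  R to S3: 55 × 3 = 165
Total = 60 + 10 + 850 + 50 + 315 + 165 = 1450.
(Supply check: P ships 20; Q ships 110; R ships 90.)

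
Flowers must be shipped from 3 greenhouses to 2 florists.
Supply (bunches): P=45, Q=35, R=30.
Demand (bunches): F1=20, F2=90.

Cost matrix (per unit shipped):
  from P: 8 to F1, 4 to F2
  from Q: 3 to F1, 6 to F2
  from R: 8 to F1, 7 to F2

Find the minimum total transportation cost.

540

One minimum-cost allocation:
  P→F2: 45 × 4 = 180
  Q→F1: 20 × 3 = 60
  Q→F2: 15 × 6 = 90
  R→F2: 30 × 7 = 210
Total = 180 + 60 + 90 + 210 = 540.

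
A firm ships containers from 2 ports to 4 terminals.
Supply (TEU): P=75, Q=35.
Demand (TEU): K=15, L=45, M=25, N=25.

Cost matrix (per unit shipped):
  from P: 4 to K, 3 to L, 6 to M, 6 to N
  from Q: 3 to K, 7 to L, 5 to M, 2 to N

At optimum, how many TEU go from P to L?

45

Solving gives:
  P→K: 15 × 4 = 60
  P→L: 45 × 3 = 135
  P→M: 15 × 6 = 90
  Q→M: 10 × 5 = 50
  Q→N: 25 × 2 = 50
Total cost = 385.
So P→L carries 45 TEU.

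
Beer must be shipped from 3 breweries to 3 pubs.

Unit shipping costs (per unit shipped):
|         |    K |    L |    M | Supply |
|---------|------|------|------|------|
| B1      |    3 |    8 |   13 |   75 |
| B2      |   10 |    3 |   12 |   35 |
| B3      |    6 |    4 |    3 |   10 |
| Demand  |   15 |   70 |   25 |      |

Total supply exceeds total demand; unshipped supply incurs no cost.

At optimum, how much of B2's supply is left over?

An optimal plan:
  B1 to K: 15 × 3 = 45
  B1 to L: 35 × 8 = 280
  B1 to M: 15 × 13 = 195
  B2 to L: 35 × 3 = 105
  B3 to M: 10 × 3 = 30
Total cost = 655.
B2 ships 35 of its 35, leaving 0.

0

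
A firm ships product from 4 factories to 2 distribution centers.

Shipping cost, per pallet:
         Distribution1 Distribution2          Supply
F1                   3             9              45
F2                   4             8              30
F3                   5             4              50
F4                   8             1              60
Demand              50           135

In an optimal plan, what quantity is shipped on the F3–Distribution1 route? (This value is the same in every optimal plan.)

Optimal shipments:
  F1->Distribution1: 45 pallets
  F2->Distribution1: 5 pallets
  F2->Distribution2: 25 pallets
  F3->Distribution2: 50 pallets
  F4->Distribution2: 60 pallets
Total cost = 615.
The route F3→Distribution1 is not used.

0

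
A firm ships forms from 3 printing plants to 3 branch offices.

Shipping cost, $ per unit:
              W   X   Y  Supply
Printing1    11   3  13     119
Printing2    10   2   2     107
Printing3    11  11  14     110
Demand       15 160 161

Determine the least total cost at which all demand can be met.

1943

An optimal shipping plan:
  Printing1→X: 119 × $3 = $357
  Printing2→Y: 107 × $2 = $214
  Printing3→W: 15 × $11 = $165
  Printing3→X: 41 × $11 = $451
  Printing3→Y: 54 × $14 = $756
Total = 357 + 214 + 165 + 451 + 756 = $1943.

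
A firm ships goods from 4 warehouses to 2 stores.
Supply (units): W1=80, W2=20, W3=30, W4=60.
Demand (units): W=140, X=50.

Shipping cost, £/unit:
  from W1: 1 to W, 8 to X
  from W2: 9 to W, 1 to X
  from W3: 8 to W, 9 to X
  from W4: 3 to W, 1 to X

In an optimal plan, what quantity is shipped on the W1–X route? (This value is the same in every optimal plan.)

Optimal shipments:
  W1->W: 80 × £1 = £80
  W2->X: 20 × £1 = £20
  W3->W: 30 × £8 = £240
  W4->W: 30 × £3 = £90
  W4->X: 30 × £1 = £30
Total cost = £460.
The route W1→X is not used.

0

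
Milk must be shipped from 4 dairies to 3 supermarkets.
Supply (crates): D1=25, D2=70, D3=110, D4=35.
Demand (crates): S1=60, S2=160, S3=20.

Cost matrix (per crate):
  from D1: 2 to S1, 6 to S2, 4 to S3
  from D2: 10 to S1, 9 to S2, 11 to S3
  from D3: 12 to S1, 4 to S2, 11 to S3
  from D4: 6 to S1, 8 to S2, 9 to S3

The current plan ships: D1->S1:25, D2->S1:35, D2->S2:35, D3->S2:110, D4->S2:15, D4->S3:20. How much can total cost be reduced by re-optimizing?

85

Current plan cost = 25·2 + 35·10 + 35·9 + 110·4 + 15·8 + 20·9 = 1455.
Optimal plan:
  D1->S1: 25 crates
  D2->S2: 50 crates
  D2->S3: 20 crates
  D3->S2: 110 crates
  D4->S1: 35 crates
Optimal cost = 1370.
Saving = 1455 − 1370 = 85.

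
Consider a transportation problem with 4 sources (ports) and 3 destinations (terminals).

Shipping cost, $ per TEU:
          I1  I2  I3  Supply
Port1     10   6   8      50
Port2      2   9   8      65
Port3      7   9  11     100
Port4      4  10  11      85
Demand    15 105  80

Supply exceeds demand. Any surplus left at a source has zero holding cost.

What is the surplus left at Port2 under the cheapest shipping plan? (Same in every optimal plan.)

Minimum-cost shipments:
  Port1 to I2: 50 TEU
  Port2 to I3: 65 TEU
  Port3 to I2: 55 TEU
  Port3 to I3: 15 TEU
  Port4 to I1: 15 TEU
Total cost = $1540.
Port2 ships 65 of its 65, leaving 0.

0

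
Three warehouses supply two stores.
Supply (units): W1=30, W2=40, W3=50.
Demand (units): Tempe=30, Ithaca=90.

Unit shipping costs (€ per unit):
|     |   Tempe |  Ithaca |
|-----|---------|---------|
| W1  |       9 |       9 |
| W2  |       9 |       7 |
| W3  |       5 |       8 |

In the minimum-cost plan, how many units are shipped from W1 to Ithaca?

30

The minimum-cost plan:
  W1→Ithaca: 30 × €9 = €270
  W2→Ithaca: 40 × €7 = €280
  W3→Tempe: 30 × €5 = €150
  W3→Ithaca: 20 × €8 = €160
Total cost = €860.
So W1→Ithaca carries 30 units.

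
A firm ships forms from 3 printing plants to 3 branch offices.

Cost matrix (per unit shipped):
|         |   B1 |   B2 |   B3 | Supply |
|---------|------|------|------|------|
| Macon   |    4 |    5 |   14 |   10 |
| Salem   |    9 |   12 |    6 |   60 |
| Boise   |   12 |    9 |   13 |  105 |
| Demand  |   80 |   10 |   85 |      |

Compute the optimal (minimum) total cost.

A cheapest plan:
  Macon→B1: 10 × 4 = 40
  Salem→B3: 60 × 6 = 360
  Boise→B1: 70 × 12 = 840
  Boise→B2: 10 × 9 = 90
  Boise→B3: 25 × 13 = 325
Total = 40 + 360 + 840 + 90 + 325 = 1655.

1655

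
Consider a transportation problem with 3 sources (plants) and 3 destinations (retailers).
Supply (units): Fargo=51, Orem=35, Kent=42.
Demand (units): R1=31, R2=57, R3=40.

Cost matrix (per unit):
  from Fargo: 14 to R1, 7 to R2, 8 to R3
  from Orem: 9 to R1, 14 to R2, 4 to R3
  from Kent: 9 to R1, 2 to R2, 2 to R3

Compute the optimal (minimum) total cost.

736

A cheapest plan:
  Fargo->R2: 51 × 7 = 357
  Orem->R1: 31 × 9 = 279
  Orem->R3: 4 × 4 = 16
  Kent->R2: 6 × 2 = 12
  Kent->R3: 36 × 2 = 72
Total = 357 + 279 + 16 + 12 + 72 = 736.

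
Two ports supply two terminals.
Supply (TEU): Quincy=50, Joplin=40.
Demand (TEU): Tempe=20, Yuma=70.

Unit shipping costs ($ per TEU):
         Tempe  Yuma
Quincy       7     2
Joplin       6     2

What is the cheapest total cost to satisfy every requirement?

An optimal shipping plan:
  Quincy→Yuma: 50 TEU
  Joplin→Tempe: 20 TEU
  Joplin→Yuma: 20 TEU
Total cost = $260.

260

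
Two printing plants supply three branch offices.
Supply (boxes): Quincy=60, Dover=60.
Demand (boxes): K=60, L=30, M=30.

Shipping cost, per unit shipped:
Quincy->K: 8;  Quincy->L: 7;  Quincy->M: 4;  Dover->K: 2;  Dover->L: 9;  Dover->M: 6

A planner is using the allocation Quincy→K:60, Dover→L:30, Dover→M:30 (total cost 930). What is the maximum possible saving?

480

Current plan cost = 60·8 + 30·9 + 30·6 = 930.
Optimal plan:
  Quincy→L: 30 boxes
  Quincy→M: 30 boxes
  Dover→K: 60 boxes
Optimal cost = 450.
Saving = 930 − 450 = 480.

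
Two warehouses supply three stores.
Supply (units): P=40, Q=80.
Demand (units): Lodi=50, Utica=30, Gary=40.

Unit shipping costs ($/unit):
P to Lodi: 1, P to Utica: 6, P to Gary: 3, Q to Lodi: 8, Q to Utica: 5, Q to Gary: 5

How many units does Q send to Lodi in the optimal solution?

Solving gives:
  P–Lodi: 40 units
  Q–Lodi: 10 units
  Q–Utica: 30 units
  Q–Gary: 40 units
Total cost = $470.
So Q→Lodi carries 10 units.

10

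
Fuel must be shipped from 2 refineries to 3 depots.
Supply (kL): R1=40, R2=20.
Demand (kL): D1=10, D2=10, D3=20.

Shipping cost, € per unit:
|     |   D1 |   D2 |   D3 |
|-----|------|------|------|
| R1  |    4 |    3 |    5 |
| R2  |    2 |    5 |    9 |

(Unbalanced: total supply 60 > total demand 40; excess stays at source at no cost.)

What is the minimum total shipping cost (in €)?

Optimal allocation:
  R1→D2: 10 kL
  R1→D3: 20 kL
  R2→D1: 10 kL
Total cost = €150.
(Supply check: R1 ships 30; R2 ships 10.)

150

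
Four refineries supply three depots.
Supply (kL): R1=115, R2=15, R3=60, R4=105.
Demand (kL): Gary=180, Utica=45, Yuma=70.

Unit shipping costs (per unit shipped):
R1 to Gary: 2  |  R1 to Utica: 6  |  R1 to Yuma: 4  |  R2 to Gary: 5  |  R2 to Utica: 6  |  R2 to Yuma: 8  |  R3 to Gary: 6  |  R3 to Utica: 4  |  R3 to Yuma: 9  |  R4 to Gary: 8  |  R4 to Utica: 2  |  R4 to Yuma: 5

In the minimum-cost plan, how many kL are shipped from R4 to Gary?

Solving gives:
  R1 to Gary: 115 kL
  R2 to Gary: 15 kL
  R3 to Gary: 50 kL
  R3 to Utica: 10 kL
  R4 to Utica: 35 kL
  R4 to Yuma: 70 kL
Total cost = 1065.
The route R4→Gary is not used.

0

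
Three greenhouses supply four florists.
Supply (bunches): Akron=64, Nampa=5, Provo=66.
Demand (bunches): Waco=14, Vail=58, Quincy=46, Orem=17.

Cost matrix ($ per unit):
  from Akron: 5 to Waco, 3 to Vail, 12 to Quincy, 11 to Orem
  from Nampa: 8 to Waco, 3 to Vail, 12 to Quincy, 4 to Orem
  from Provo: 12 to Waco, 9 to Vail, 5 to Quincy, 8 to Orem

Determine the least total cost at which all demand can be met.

One minimum-cost allocation:
  Akron–Waco: 14 × $5 = $70
  Akron–Vail: 50 × $3 = $150
  Nampa–Vail: 5 × $3 = $15
  Provo–Vail: 3 × $9 = $27
  Provo–Quincy: 46 × $5 = $230
  Provo–Orem: 17 × $8 = $136
Total = 70 + 150 + 15 + 27 + 230 + 136 = $628.

628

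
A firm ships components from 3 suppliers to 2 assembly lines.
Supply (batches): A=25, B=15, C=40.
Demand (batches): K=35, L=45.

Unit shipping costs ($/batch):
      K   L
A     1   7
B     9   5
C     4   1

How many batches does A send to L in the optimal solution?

Optimal shipments:
  A–K: 25 × $1 = $25
  B–L: 15 × $5 = $75
  C–K: 10 × $4 = $40
  C–L: 30 × $1 = $30
Total cost = $170.
The route A→L is not used.

0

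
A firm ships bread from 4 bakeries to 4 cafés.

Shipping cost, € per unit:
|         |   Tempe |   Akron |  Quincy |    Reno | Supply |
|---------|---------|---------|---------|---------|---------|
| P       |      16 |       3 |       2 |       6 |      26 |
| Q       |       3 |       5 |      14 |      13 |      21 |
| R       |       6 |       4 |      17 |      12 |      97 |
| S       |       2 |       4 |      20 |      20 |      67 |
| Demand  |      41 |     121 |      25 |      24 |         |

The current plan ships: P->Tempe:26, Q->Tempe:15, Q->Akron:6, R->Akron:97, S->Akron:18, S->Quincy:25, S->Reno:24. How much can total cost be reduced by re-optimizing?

1012

Current plan cost = 26·16 + 15·3 + 6·5 + 97·4 + 18·4 + 25·20 + 24·20 = €1931.
Optimal plan:
  P→Quincy: 25 × €2 = €50
  P→Reno: 1 × €6 = €6
  Q→Reno: 21 × €13 = €273
  R→Akron: 95 × €4 = €380
  R→Reno: 2 × €12 = €24
  S→Tempe: 41 × €2 = €82
  S→Akron: 26 × €4 = €104
Optimal cost = €919.
Saving = 1931 − 919 = €1012.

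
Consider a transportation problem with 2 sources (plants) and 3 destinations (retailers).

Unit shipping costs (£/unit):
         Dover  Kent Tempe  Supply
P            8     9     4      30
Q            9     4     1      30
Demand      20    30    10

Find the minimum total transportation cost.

320

An optimal shipping plan:
  P–Dover: 20 × £8 = £160
  P–Tempe: 10 × £4 = £40
  Q–Kent: 30 × £4 = £120
Total = 160 + 40 + 120 = £320.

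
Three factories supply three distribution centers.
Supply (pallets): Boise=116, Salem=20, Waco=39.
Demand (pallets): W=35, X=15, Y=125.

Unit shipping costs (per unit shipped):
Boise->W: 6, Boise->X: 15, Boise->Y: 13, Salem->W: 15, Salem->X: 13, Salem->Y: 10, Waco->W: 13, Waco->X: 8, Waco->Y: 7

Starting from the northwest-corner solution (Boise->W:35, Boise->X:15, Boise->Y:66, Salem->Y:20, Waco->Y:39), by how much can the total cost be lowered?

15

Current plan cost = 35·6 + 15·15 + 66·13 + 20·10 + 39·7 = 1766.
Optimal plan:
  Boise->W: 35 × 6 = 210
  Boise->Y: 81 × 13 = 1053
  Salem->Y: 20 × 10 = 200
  Waco->X: 15 × 8 = 120
  Waco->Y: 24 × 7 = 168
Optimal cost = 1751.
Saving = 1766 − 1751 = 15.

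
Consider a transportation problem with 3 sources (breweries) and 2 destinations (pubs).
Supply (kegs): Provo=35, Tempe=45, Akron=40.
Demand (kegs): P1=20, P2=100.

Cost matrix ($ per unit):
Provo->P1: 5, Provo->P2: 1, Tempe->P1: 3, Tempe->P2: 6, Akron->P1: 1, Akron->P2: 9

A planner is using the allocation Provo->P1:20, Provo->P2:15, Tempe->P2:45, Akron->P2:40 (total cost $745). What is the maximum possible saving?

Current plan cost = 20·5 + 15·1 + 45·6 + 40·9 = $745.
Optimal plan:
  Provo→P2: 35 kegs
  Tempe→P2: 45 kegs
  Akron→P1: 20 kegs
  Akron→P2: 20 kegs
Optimal cost = $505.
Saving = 745 − 505 = $240.

240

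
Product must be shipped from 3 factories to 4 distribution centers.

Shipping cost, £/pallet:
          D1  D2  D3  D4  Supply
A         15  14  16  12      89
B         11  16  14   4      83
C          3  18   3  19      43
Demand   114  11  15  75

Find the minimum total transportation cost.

A cheapest plan:
  A→D1: 78 × £15 = £1170
  A→D2: 11 × £14 = £154
  B→D1: 8 × £11 = £88
  B→D4: 75 × £4 = £300
  C→D1: 28 × £3 = £84
  C→D3: 15 × £3 = £45
Total = 1170 + 154 + 88 + 300 + 84 + 45 = £1841.

1841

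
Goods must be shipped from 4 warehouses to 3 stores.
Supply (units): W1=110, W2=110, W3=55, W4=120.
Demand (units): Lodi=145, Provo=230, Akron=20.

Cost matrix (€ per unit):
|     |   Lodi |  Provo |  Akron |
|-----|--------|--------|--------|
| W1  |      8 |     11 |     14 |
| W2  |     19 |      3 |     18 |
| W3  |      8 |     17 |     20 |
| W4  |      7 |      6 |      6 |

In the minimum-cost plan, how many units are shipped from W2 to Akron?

The minimum-cost plan:
  W1->Lodi: 90 × €8 = €720
  W1->Provo: 20 × €11 = €220
  W2->Provo: 110 × €3 = €330
  W3->Lodi: 55 × €8 = €440
  W4->Provo: 100 × €6 = €600
  W4->Akron: 20 × €6 = €120
Total cost = €2430.
The route W2→Akron is not used.

0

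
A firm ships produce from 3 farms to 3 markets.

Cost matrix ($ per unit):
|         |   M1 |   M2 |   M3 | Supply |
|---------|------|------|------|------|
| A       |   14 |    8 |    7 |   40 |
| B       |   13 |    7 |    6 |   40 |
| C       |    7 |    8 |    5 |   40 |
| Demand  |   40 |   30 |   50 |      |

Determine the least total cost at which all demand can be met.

One minimum-cost allocation:
  A->M2: 30 × $8 = $240
  A->M3: 10 × $7 = $70
  B->M3: 40 × $6 = $240
  C->M1: 40 × $7 = $280
Total = 240 + 70 + 240 + 280 = $830.
(Supply check: A ships 40; B ships 40; C ships 40.)

830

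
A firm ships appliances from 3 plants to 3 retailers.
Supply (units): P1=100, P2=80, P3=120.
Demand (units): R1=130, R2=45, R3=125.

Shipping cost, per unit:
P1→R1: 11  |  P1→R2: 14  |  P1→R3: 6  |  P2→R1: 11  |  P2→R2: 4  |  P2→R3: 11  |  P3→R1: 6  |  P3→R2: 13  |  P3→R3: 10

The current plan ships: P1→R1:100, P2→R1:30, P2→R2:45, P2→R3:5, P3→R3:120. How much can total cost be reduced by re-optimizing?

Current plan cost = 100·11 + 30·11 + 45·4 + 5·11 + 120·10 = 2865.
Optimal plan:
  P1–R3: 100 × 6 = 600
  P2–R1: 10 × 11 = 110
  P2–R2: 45 × 4 = 180
  P2–R3: 25 × 11 = 275
  P3–R1: 120 × 6 = 720
Optimal cost = 1885.
Saving = 2865 − 1885 = 980.

980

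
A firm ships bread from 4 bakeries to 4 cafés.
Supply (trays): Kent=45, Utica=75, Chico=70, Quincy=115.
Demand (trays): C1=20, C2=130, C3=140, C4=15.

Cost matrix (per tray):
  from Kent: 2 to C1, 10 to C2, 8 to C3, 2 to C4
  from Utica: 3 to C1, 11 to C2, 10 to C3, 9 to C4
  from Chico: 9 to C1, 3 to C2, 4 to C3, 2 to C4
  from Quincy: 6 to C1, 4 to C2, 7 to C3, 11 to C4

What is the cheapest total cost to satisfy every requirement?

1605

One minimum-cost allocation:
  Kent to C3: 30 × 8 = 240
  Kent to C4: 15 × 2 = 30
  Utica to C1: 20 × 3 = 60
  Utica to C3: 55 × 10 = 550
  Chico to C2: 15 × 3 = 45
  Chico to C3: 55 × 4 = 220
  Quincy to C2: 115 × 4 = 460
Total = 240 + 30 + 60 + 550 + 45 + 220 + 460 = 1605.
(Supply check: Kent ships 45; Utica ships 75; Chico ships 70; Quincy ships 115.)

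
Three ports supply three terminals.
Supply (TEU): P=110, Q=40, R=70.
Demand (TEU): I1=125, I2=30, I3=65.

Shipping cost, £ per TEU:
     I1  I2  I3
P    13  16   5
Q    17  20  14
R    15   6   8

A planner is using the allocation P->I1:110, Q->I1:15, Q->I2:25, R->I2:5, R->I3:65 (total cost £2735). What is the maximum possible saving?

Current plan cost = 110·13 + 15·17 + 25·20 + 5·6 + 65·8 = £2735.
Optimal plan:
  P to I1: 45 TEU
  P to I3: 65 TEU
  Q to I1: 40 TEU
  R to I1: 40 TEU
  R to I2: 30 TEU
Optimal cost = £2370.
Saving = 2735 − 2370 = £365.

365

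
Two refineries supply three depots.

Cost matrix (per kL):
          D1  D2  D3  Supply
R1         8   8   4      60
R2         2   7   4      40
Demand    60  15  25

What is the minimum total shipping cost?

460

Optimal allocation:
  R1->D1: 20 × 8 = 160
  R1->D2: 15 × 8 = 120
  R1->D3: 25 × 4 = 100
  R2->D1: 40 × 2 = 80
Total = 160 + 120 + 100 + 80 = 460.
(Supply check: R1 ships 60; R2 ships 40.)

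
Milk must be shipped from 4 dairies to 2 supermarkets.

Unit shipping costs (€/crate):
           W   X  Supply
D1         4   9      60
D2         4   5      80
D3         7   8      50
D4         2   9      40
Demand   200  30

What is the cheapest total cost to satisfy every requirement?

A cheapest plan:
  D1–W: 60 × €4 = €240
  D2–W: 50 × €4 = €200
  D2–X: 30 × €5 = €150
  D3–W: 50 × €7 = €350
  D4–W: 40 × €2 = €80
Total = 240 + 200 + 150 + 350 + 80 = €1020.

1020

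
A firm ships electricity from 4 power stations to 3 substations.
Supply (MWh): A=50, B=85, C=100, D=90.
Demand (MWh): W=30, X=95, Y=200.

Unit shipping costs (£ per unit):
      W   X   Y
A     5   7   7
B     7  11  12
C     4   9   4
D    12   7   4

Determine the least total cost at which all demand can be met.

An optimal shipping plan:
  A→X: 40 × £7 = £280
  A→Y: 10 × £7 = £70
  B→W: 30 × £7 = £210
  B→X: 55 × £11 = £605
  C→Y: 100 × £4 = £400
  D→Y: 90 × £4 = £360
Total = 280 + 70 + 210 + 605 + 400 + 360 = £1925.

1925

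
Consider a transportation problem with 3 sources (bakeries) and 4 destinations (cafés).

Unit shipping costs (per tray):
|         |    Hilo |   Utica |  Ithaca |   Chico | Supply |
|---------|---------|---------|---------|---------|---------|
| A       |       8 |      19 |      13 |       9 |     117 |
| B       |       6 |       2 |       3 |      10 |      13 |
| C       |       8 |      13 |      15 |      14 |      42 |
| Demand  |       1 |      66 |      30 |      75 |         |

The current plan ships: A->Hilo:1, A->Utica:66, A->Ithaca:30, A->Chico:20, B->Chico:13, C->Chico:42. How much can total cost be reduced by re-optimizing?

Current plan cost = 1·8 + 66·19 + 30·13 + 20·9 + 13·10 + 42·14 = 2550.
Optimal plan:
  A→Hilo: 1 × 8 = 8
  A→Utica: 11 × 19 = 209
  A→Ithaca: 30 × 13 = 390
  A→Chico: 75 × 9 = 675
  B→Utica: 13 × 2 = 26
  C→Utica: 42 × 13 = 546
Optimal cost = 1854.
Saving = 2550 − 1854 = 696.

696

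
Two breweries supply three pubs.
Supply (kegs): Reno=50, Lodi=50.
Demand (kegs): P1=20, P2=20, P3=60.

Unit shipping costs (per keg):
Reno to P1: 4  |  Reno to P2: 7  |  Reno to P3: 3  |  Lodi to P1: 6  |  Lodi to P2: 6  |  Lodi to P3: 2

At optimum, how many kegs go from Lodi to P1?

Solving gives:
  Reno to P1: 20 × 4 = 80
  Reno to P2: 20 × 7 = 140
  Reno to P3: 10 × 3 = 30
  Lodi to P3: 50 × 2 = 100
Total cost = 350.
The route Lodi→P1 is not used.

0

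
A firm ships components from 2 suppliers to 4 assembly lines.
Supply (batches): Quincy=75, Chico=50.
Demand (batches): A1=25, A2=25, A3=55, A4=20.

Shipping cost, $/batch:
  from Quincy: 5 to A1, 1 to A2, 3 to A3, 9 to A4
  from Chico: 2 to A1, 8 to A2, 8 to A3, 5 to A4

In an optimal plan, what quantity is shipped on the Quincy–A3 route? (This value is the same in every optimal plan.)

50

Solving gives:
  Quincy–A2: 25 × $1 = $25
  Quincy–A3: 50 × $3 = $150
  Chico–A1: 25 × $2 = $50
  Chico–A3: 5 × $8 = $40
  Chico–A4: 20 × $5 = $100
Total cost = $365.
So Quincy→A3 carries 50 batches.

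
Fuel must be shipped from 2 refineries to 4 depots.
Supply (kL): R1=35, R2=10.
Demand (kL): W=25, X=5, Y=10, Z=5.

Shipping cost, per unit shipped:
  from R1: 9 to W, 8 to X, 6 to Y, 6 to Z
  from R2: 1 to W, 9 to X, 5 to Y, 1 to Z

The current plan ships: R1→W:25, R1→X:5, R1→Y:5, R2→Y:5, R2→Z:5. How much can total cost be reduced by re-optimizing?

Current plan cost = 25·9 + 5·8 + 5·6 + 5·5 + 5·1 = 325.
Optimal plan:
  R1–W: 15 kL
  R1–X: 5 kL
  R1–Y: 10 kL
  R1–Z: 5 kL
  R2–W: 10 kL
Optimal cost = 275.
Saving = 325 − 275 = 50.

50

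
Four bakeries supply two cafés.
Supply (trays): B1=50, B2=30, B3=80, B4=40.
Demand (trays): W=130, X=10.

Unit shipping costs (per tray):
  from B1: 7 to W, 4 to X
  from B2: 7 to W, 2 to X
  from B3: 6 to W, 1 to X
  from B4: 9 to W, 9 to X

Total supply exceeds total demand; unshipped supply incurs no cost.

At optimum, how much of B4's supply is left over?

An optimal plan:
  B1→W: 30 × 7 = 210
  B2→W: 20 × 7 = 140
  B2→X: 10 × 2 = 20
  B3→W: 80 × 6 = 480
Total cost = 850.
B4 ships 0 of its 40, leaving 40.

40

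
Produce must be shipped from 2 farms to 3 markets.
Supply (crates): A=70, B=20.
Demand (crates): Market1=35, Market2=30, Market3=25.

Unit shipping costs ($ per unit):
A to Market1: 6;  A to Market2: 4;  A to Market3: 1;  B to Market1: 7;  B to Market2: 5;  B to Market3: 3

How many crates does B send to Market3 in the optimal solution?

0

Optimal shipments:
  A to Market1: 15 × $6 = $90
  A to Market2: 30 × $4 = $120
  A to Market3: 25 × $1 = $25
  B to Market1: 20 × $7 = $140
Total cost = $375.
The route B→Market3 is not used.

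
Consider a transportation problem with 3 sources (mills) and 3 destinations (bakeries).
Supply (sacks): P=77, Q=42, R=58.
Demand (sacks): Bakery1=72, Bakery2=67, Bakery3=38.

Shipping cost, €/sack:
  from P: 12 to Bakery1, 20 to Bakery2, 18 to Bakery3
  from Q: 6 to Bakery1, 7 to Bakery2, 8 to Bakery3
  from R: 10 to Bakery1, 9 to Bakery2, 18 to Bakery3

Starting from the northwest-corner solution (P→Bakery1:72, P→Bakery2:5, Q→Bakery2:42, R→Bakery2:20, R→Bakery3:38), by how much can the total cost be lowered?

Current plan cost = 72·12 + 5·20 + 42·7 + 20·9 + 38·18 = €2122.
Optimal plan:
  P->Bakery1: 72 × €12 = €864
  P->Bakery3: 5 × €18 = €90
  Q->Bakery2: 9 × €7 = €63
  Q->Bakery3: 33 × €8 = €264
  R->Bakery2: 58 × €9 = €522
Optimal cost = €1803.
Saving = 2122 − 1803 = €319.

319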